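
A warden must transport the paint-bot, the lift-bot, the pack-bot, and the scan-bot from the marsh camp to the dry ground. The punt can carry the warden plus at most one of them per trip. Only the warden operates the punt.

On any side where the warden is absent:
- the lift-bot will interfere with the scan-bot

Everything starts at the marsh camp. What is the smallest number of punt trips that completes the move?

7

Counting alone: the warden can take at most 1 across per trip to the dry ground, so moving all 4 needs at least 4 loaded trips out, with a return between consecutive ones — at least 7 crossings.
The plan below uses exactly 7 crossings, so it is optimal:
1. Warden goes to the dry ground with the lift-bot.  [the marsh camp: the pack-bot, the paint-bot, the scan-bot | the dry ground: the lift-bot]
2. Warden goes back to the marsh camp alone.  [the marsh camp: the pack-bot, the paint-bot, the scan-bot | the dry ground: the lift-bot]
3. Warden goes to the dry ground with the paint-bot.  [the marsh camp: the pack-bot, the scan-bot | the dry ground: the lift-bot, the paint-bot]
4. Warden goes back to the marsh camp alone.  [the marsh camp: the pack-bot, the scan-bot | the dry ground: the lift-bot, the paint-bot]
5. Warden goes to the dry ground with the pack-bot.  [the marsh camp: the scan-bot | the dry ground: the lift-bot, the pack-bot, the paint-bot]
6. Warden goes back to the marsh camp alone.  [the marsh camp: the scan-bot | the dry ground: the lift-bot, the pack-bot, the paint-bot]
7. Warden goes to the dry ground with the scan-bot.  [the marsh camp: — | the dry ground: the lift-bot, the pack-bot, the paint-bot, the scan-bot]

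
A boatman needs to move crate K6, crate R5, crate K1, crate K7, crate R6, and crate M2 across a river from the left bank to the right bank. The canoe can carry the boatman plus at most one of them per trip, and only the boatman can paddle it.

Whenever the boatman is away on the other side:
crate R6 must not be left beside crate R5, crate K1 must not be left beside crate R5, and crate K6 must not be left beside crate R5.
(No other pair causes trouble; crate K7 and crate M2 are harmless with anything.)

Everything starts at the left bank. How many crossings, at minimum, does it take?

Following every safe sequence of crossings from the start, the most of the 6 that can be at the right bank as the canoe arrives there on crossings 1, 3, 5, 7 is 1, 2, 3, 4 respectively; the best ever achieved is 4 of 6.
From crossing 9 on, no configuration arises that was not already reachable earlier: only 36 distinct safe configurations (who is on which side, and where the canoe is) can ever be reached, none of them has everyone across, and every continuation just revisits them. So no valid plan exists.

impossible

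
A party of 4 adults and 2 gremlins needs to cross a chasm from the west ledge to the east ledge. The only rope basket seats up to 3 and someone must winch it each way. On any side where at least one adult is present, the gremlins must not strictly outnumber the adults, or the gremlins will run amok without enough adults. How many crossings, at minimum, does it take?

Counting alone: each trip to the east ledge takes at most 3 across and each return brings at least 1 back, so after t trips out (and t−1 returns) at most 3t − (t−1) of the 6 are across; that first reaches 6 at t = 3, so at least 5 crossings are needed.
The plan below uses exactly 5 crossings, so it is optimal:
1. 2 gremlins → the east ledge.  (the west ledge: 4A 0G; the east ledge: 0A 2G)
2. 1 gremlin ← the west ledge.  (the west ledge: 4A 1G; the east ledge: 0A 1G)
3. 2 adults and 1 gremlin → the east ledge.  (the west ledge: 2A 0G; the east ledge: 2A 2G)
4. 1 gremlin ← the west ledge.  (the west ledge: 2A 1G; the east ledge: 2A 1G)
5. 2 adults and 1 gremlin → the east ledge.  (the west ledge: 0A 0G; the east ledge: 4A 2G)

5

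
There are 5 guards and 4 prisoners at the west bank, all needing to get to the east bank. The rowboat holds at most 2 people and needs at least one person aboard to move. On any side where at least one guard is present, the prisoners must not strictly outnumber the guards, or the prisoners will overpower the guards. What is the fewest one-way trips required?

Counting alone: each trip to the east bank takes at most 2 across and each return brings at least 1 back, so after t trips out (and t−1 returns) at most 2t − (t−1) of the 9 are across; that first reaches 9 at t = 8, so at least 15 crossings are needed.
The plan below uses exactly 15 crossings, so it is optimal:
1. 2 prisoners → the east bank.  (the west bank: 5G 2P; the east bank: 0G 2P)
2. 1 prisoner ← the west bank.  (the west bank: 5G 3P; the east bank: 0G 1P)
3. 2 prisoners → the east bank.  (the west bank: 5G 1P; the east bank: 0G 3P)
4. 1 prisoner ← the west bank.  (the west bank: 5G 2P; the east bank: 0G 2P)
5. 2 guards → the east bank.  (the west bank: 3G 2P; the east bank: 2G 2P)
6. 1 prisoner ← the west bank.  (the west bank: 3G 3P; the east bank: 2G 1P)
7. 1 guard and 1 prisoner → the east bank.  (the west bank: 2G 2P; the east bank: 3G 2P)
8. 1 guard ← the west bank.  (the west bank: 3G 2P; the east bank: 2G 2P)
9. 1 guard and 1 prisoner → the east bank.  (the west bank: 2G 1P; the east bank: 3G 3P)
10. 1 prisoner ← the west bank.  (the west bank: 2G 2P; the east bank: 3G 2P)
11. 1 guard and 1 prisoner → the east bank.  (the west bank: 1G 1P; the east bank: 4G 3P)
12. 1 guard ← the west bank.  (the west bank: 2G 1P; the east bank: 3G 3P)
13. 1 guard and 1 prisoner → the east bank.  (the west bank: 1G 0P; the east bank: 4G 4P)
14. 1 prisoner ← the west bank.  (the west bank: 1G 1P; the east bank: 4G 3P)
15. 1 guard and 1 prisoner → the east bank.  (the west bank: 0G 0P; the east bank: 5G 4P)

15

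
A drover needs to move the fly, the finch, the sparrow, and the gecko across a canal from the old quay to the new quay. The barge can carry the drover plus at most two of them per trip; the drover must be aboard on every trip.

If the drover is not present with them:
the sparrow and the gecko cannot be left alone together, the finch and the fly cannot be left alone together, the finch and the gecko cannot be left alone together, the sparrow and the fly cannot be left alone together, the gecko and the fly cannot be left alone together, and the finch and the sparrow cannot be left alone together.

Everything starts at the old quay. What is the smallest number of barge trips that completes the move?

impossible

Whatever the first load, the items left behind include a forbidden pair without the drover. No opening move is safe, so no plan exists.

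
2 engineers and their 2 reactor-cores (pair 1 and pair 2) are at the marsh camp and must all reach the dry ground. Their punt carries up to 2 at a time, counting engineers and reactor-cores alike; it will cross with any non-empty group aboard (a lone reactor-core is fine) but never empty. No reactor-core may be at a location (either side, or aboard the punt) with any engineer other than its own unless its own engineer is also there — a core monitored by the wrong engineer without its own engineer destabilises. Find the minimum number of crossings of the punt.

Counting alone: each trip to the dry ground takes at most 2 across and each return brings at least 1 back, so after t trips out (and t−1 returns) at most 2t − (t−1) of the 4 are across; that first reaches 4 at t = 3, so at least 5 crossings are needed.
The plan below uses exactly 5 crossings, so it is optimal:
1. engineer 1 and reactor-core 1 cross → the dry ground.
2. engineer 1 crosses ← the marsh camp.
3. engineer 1 and engineer 2 cross → the dry ground.
4. engineer 2 crosses ← the marsh camp.
5. engineer 2 and reactor-core 2 cross → the dry ground.

5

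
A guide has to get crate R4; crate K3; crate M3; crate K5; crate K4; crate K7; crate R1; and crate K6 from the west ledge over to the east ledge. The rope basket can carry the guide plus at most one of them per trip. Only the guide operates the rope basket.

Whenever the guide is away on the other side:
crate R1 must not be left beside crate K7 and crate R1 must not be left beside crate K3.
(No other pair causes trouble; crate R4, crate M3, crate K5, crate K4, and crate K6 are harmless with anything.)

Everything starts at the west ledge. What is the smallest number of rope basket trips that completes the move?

Counting alone: the guide can take at most 1 across per trip to the east ledge, so moving all 8 needs at least 8 loaded trips out, with a return between consecutive ones — at least 15 crossings.
The safety rule pushes this higher. Following every safe sequence of crossings, the most of the 8 that can be at the east ledge as the rope basket arrives there on crossing 15 is 7 — never all 8.
So no plan with fewer than 17 crossings exists, and this one achieves 17:
1. Guide goes to the east ledge with crate R1.  [the west ledge: crate K3, crate K4, crate K5, crate K6, crate K7, crate M3, crate R4 | the east ledge: crate R1]
2. Guide goes back to the west ledge alone.  [the west ledge: crate K3, crate K4, crate K5, crate K6, crate K7, crate M3, crate R4 | the east ledge: crate R1]
3. Guide goes to the east ledge with crate R4.  [the west ledge: crate K3, crate K4, crate K5, crate K6, crate K7, crate M3 | the east ledge: crate R1, crate R4]
4. Guide goes back to the west ledge alone.  [the west ledge: crate K3, crate K4, crate K5, crate K6, crate K7, crate M3 | the east ledge: crate R1, crate R4]
5. Guide goes to the east ledge with crate K3.  [the west ledge: crate K4, crate K5, crate K6, crate K7, crate M3 | the east ledge: crate K3, crate R1, crate R4]
6. Guide goes back to the west ledge with crate R1.  [the west ledge: crate K4, crate K5, crate K6, crate K7, crate M3, crate R1 | the east ledge: crate K3, crate R4]
7. Guide goes to the east ledge with crate K7.  [the west ledge: crate K4, crate K5, crate K6, crate M3, crate R1 | the east ledge: crate K3, crate K7, crate R4]
8. Guide goes back to the west ledge alone.  [the west ledge: crate K4, crate K5, crate K6, crate M3, crate R1 | the east ledge: crate K3, crate K7, crate R4]
9. Guide goes to the east ledge with crate M3.  [the west ledge: crate K4, crate K5, crate K6, crate R1 | the east ledge: crate K3, crate K7, crate M3, crate R4]
10. Guide goes back to the west ledge alone.  [the west ledge: crate K4, crate K5, crate K6, crate R1 | the east ledge: crate K3, crate K7, crate M3, crate R4]
11. Guide goes to the east ledge with crate K5.  [the west ledge: crate K4, crate K6, crate R1 | the east ledge: crate K3, crate K5, crate K7, crate M3, crate R4]
12. Guide goes back to the west ledge alone.  [the west ledge: crate K4, crate K6, crate R1 | the east ledge: crate K3, crate K5, crate K7, crate M3, crate R4]
13. Guide goes to the east ledge with crate K4.  [the west ledge: crate K6, crate R1 | the east ledge: crate K3, crate K4, crate K5, crate K7, crate M3, crate R4]
14. Guide goes back to the west ledge alone.  [the west ledge: crate K6, crate R1 | the east ledge: crate K3, crate K4, crate K5, crate K7, crate M3, crate R4]
15. Guide goes to the east ledge with crate K6.  [the west ledge: crate R1 | the east ledge: crate K3, crate K4, crate K5, crate K6, crate K7, crate M3, crate R4]
16. Guide goes back to the west ledge alone.  [the west ledge: crate R1 | the east ledge: crate K3, crate K4, crate K5, crate K6, crate K7, crate M3, crate R4]
17. Guide goes to the east ledge with crate R1.  [the west ledge: — | the east ledge: crate K3, crate K4, crate K5, crate K6, crate K7, crate M3, crate R1, crate R4]

17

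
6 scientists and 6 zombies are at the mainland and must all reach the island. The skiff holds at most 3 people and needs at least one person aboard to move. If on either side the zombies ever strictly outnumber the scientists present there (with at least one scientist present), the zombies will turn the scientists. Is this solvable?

No

Following every safe sequence of crossings from the start, the most of the 12 that can be at the island as the skiff arrives there on crossings 1, 3, 5 is 3, 5, 6 respectively; the best ever achieved is 6 of 12.
From crossing 7 on, no configuration arises that was not already reachable earlier: only 17 distinct safe configurations (who is on which side, and where the skiff is) can ever be reached, none of them has everyone across, and every continuation just revisits them. They are: 0 scientists + 0 zombies across (skiff back at the start); 0 scientists + 1 zombie across (skiff there); 0 scientists + 1 zombie across (skiff back at the start); 0 scientists + 2 zombies across (skiff there); 0 scientists + 2 zombies across (skiff back at the start); 0 scientists + 3 zombies across (skiff there); 0 scientists + 3 zombies across (skiff back at the start); 0 scientists + 4 zombies across (skiff there); 0 scientists + 4 zombies across (skiff back at the start); 0 scientists + 5 zombies across (skiff there); 0 scientists + 5 zombies across (skiff back at the start); 0 scientists + 6 zombies across (skiff there); 1 scientist + 1 zombie across (skiff there); 1 scientist + 1 zombie across (skiff back at the start); 2 scientists + 2 zombies across (skiff there); 2 scientists + 2 zombies across (skiff back at the start); 3 scientists + 3 zombies across (skiff there). So no valid plan exists.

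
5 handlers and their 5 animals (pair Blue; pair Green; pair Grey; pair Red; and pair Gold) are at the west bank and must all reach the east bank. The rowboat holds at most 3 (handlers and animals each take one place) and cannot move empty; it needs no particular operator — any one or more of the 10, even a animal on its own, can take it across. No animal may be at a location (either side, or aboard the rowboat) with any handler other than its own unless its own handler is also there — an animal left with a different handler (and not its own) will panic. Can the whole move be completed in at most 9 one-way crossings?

Counting alone: each trip to the east bank takes at most 3 across and each return brings at least 1 back, so after t trips out (and t−1 returns) at most 3t − (t−1) of the 10 are across; that first reaches 10 at t = 5, so at least 9 crossings are needed.
The safety rule pushes this higher. Following every safe sequence of crossings, the most of the 10 that can be at the east bank as the rowboat arrives there on crossing 9 is 9 — never all 10.
So the move cannot be finished within 9 crossings. (The shortest complete plan takes 11:)
1. animal Blue and handler Blue cross → the east bank.
2. handler Blue crosses ← the west bank.
3. animal Green, animal Grey, and animal Red cross → the east bank.
4. animal Blue crosses ← the west bank.
5. handler Green, handler Grey, and handler Red cross → the east bank.
6. animal Green and handler Green cross ← the west bank.
7. handler Blue, handler Gold, and handler Green cross → the east bank.
8. animal Grey crosses ← the west bank.
9. animal Blue and animal Green cross → the east bank.
10. animal Blue crosses ← the west bank.
11. animal Blue, animal Gold, and animal Grey cross → the east bank.

No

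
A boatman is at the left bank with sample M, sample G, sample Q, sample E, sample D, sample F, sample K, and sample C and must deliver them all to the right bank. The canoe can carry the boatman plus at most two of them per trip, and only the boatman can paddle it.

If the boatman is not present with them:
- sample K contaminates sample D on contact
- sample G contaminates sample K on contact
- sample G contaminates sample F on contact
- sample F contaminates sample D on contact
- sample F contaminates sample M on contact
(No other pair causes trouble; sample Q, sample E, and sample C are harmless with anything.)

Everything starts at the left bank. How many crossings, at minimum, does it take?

9

Counting alone: the boatman can take at most 2 across per trip to the right bank, so moving all 8 needs at least 4 loaded trips out, with a return between consecutive ones — at least 7 crossings.
The safety rule pushes this higher. Following every safe sequence of crossings, the most of the 8 that can be at the right bank as the canoe arrives there on crossing 7 is 7 — never all 8.
So no plan with fewer than 9 crossings exists, and this one achieves 9:
1. Boatman goes to the right bank with sample F and sample K.  [the left bank: sample C, sample D, sample E, sample G, sample M, sample Q | the right bank: sample F, sample K]
2. Boatman goes back to the left bank alone.  [the left bank: sample C, sample D, sample E, sample G, sample M, sample Q | the right bank: sample F, sample K]
3. Boatman goes to the right bank with sample G and sample M.  [the left bank: sample C, sample D, sample E, sample Q | the right bank: sample F, sample G, sample K, sample M]
4. Boatman goes back to the left bank with sample F and sample K.  [the left bank: sample C, sample D, sample E, sample F, sample K, sample Q | the right bank: sample G, sample M]
5. Boatman goes to the right bank with sample D and sample Q.  [the left bank: sample C, sample E, sample F, sample K | the right bank: sample D, sample G, sample M, sample Q]
6. Boatman goes back to the left bank alone.  [the left bank: sample C, sample E, sample F, sample K | the right bank: sample D, sample G, sample M, sample Q]
7. Boatman goes to the right bank with sample C and sample E.  [the left bank: sample F, sample K | the right bank: sample C, sample D, sample E, sample G, sample M, sample Q]
8. Boatman goes back to the left bank alone.  [the left bank: sample F, sample K | the right bank: sample C, sample D, sample E, sample G, sample M, sample Q]
9. Boatman goes to the right bank with sample F and sample K.  [the left bank: — | the right bank: sample C, sample D, sample E, sample F, sample G, sample K, sample M, sample Q]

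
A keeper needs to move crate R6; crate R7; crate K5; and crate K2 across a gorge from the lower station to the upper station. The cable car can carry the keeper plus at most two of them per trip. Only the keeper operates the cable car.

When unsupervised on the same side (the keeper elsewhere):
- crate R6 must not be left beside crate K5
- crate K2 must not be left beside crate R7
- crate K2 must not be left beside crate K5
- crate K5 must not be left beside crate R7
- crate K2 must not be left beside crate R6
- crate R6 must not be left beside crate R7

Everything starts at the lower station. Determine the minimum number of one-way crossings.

impossible

Whatever the first load, the items left behind include a forbidden pair without the keeper. No opening move is safe, so no plan exists.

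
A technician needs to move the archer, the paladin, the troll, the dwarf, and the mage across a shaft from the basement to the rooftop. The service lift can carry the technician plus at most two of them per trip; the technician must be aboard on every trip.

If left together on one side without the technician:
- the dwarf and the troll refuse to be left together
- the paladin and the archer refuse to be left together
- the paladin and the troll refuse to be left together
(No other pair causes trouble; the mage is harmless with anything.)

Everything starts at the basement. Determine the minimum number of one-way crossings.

5

Counting alone: the technician can take at most 2 across per trip to the rooftop, so moving all 5 needs at least 3 loaded trips out, with a return between consecutive ones — at least 5 crossings.
The plan below uses exactly 5 crossings, so it is optimal:
1. Technician goes to the rooftop with the archer and the troll.
2. Technician goes back to the basement alone.
3. Technician goes to the rooftop with the mage.
4. Technician goes back to the basement alone.
5. Technician goes to the rooftop with the dwarf and the paladin.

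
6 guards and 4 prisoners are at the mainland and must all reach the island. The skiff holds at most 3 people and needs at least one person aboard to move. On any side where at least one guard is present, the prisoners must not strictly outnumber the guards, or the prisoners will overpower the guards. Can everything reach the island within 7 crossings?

Counting alone: each trip to the island takes at most 3 across and each return brings at least 1 back, so after t trips out (and t−1 returns) at most 3t − (t−1) of the 10 are across; that first reaches 10 at t = 5, so at least 9 crossings are needed.
Since 7 < 9, 7 crossings cannot be enough. (The shortest complete plan in fact takes 9:)
1. 2 prisoners → the island.  (the mainland: 6G 2P; the island: 0G 2P)
2. 1 prisoner ← the mainland.  (the mainland: 6G 3P; the island: 0G 1P)
3. 3 prisoners → the island.  (the mainland: 6G 0P; the island: 0G 4P)
4. 1 prisoner ← the mainland.  (the mainland: 6G 1P; the island: 0G 3P)
5. 3 guards → the island.  (the mainland: 3G 1P; the island: 3G 3P)
6. 1 prisoner ← the mainland.  (the mainland: 3G 2P; the island: 3G 2P)
7. 1 guard and 2 prisoners → the island.  (the mainland: 2G 0P; the island: 4G 4P)
8. 1 prisoner ← the mainland.  (the mainland: 2G 1P; the island: 4G 3P)
9. 2 guards and 1 prisoner → the island.  (the mainland: 0G 0P; the island: 6G 4P)

No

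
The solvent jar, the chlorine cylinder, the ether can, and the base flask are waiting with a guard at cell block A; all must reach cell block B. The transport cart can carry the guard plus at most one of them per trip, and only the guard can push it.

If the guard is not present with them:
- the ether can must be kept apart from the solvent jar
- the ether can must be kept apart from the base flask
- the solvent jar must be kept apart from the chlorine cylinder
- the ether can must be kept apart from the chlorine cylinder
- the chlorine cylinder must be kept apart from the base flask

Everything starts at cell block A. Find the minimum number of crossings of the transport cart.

Whatever the first load, the items left behind include a forbidden pair without the guard. No opening move is safe, so no plan exists.

impossible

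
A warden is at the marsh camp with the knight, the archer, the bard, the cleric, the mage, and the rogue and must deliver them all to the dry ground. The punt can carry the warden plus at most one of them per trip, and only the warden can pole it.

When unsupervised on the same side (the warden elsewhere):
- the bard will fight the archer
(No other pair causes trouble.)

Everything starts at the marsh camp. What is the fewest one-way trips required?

11

Counting alone: the warden can take at most 1 across per trip to the dry ground, so moving all 6 needs at least 6 loaded trips out, with a return between consecutive ones — at least 11 crossings.
The plan below uses exactly 11 crossings, so it is optimal:
1. Warden goes to the dry ground with the archer.  [the marsh camp: the bard, the cleric, the knight, the mage, the rogue | the dry ground: the archer]
2. Warden goes back to the marsh camp alone.  [the marsh camp: the bard, the cleric, the knight, the mage, the rogue | the dry ground: the archer]
3. Warden goes to the dry ground with the knight.  [the marsh camp: the bard, the cleric, the mage, the rogue | the dry ground: the archer, the knight]
4. Warden goes back to the marsh camp alone.  [the marsh camp: the bard, the cleric, the mage, the rogue | the dry ground: the archer, the knight]
5. Warden goes to the dry ground with the cleric.  [the marsh camp: the bard, the mage, the rogue | the dry ground: the archer, the cleric, the knight]
6. Warden goes back to the marsh camp alone.  [the marsh camp: the bard, the mage, the rogue | the dry ground: the archer, the cleric, the knight]
7. Warden goes to the dry ground with the mage.  [the marsh camp: the bard, the rogue | the dry ground: the archer, the cleric, the knight, the mage]
8. Warden goes back to the marsh camp alone.  [the marsh camp: the bard, the rogue | the dry ground: the archer, the cleric, the knight, the mage]
9. Warden goes to the dry ground with the rogue.  [the marsh camp: the bard | the dry ground: the archer, the cleric, the knight, the mage, the rogue]
10. Warden goes back to the marsh camp alone.  [the marsh camp: the bard | the dry ground: the archer, the cleric, the knight, the mage, the rogue]
11. Warden goes to the dry ground with the bard.  [the marsh camp: — | the dry ground: the archer, the bard, the cleric, the knight, the mage, the rogue]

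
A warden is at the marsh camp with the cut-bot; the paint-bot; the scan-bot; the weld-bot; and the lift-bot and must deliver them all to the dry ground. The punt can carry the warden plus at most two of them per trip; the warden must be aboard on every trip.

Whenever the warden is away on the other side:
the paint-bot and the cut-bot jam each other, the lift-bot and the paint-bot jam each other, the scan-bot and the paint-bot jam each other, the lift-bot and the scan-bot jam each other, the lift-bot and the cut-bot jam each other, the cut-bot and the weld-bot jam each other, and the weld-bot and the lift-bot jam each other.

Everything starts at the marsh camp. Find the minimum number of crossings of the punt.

Whatever the first load, the items left behind include a forbidden pair without the warden. No opening move is safe, so no plan exists.

impossible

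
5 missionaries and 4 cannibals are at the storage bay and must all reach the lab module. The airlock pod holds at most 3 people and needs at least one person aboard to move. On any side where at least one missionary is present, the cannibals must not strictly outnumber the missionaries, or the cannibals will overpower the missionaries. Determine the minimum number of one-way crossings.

7

Counting alone: each trip to the lab module takes at most 3 across and each return brings at least 1 back, so after t trips out (and t−1 returns) at most 3t − (t−1) of the 9 are across; that first reaches 9 at t = 4, so at least 7 crossings are needed.
The plan below uses exactly 7 crossings, so it is optimal:
1. 3 cannibals → the lab module.  (the storage bay: 5M 1C; the lab module: 0M 3C)
2. 1 cannibal ← the storage bay.  (the storage bay: 5M 2C; the lab module: 0M 2C)
3. 3 missionaries → the lab module.  (the storage bay: 2M 2C; the lab module: 3M 2C)
4. 1 missionary ← the storage bay.  (the storage bay: 3M 2C; the lab module: 2M 2C)
5. 2 missionaries and 1 cannibal → the lab module.  (the storage bay: 1M 1C; the lab module: 4M 3C)
6. 1 missionary ← the storage bay.  (the storage bay: 2M 1C; the lab module: 3M 3C)
7. 2 missionaries and 1 cannibal → the lab module.  (the storage bay: 0M 0C; the lab module: 5M 4C)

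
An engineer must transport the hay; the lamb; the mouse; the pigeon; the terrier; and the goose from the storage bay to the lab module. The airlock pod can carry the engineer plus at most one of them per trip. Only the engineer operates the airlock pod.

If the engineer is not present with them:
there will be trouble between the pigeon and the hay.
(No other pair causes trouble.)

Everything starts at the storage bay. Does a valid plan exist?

1. Engineer goes to the lab module with the hay.
2. Engineer goes back to the storage bay alone.
3. Engineer goes to the lab module with the lamb.
4. Engineer goes back to the storage bay alone.
5. Engineer goes to the lab module with the mouse.
6. Engineer goes back to the storage bay alone.
7. Engineer goes to the lab module with the terrier.
8. Engineer goes back to the storage bay alone.
9. Engineer goes to the lab module with the goose.
10. Engineer goes back to the storage bay alone.
11. Engineer goes to the lab module with the pigeon.

Yes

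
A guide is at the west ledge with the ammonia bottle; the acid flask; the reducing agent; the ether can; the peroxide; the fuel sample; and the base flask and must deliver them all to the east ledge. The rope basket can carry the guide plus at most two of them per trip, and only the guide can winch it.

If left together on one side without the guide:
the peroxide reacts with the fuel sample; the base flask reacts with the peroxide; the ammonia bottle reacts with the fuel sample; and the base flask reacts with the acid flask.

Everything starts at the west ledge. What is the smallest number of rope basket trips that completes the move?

9

Counting alone: the guide can take at most 2 across per trip to the east ledge, so moving all 7 needs at least 4 loaded trips out, with a return between consecutive ones — at least 7 crossings.
The safety rule pushes this higher. Following every safe sequence of crossings, the most of the 7 that can be at the east ledge as the rope basket arrives there on crossing 7 is 6 — never all 7.
So no plan with fewer than 9 crossings exists, and this one achieves 9:
1. Guide goes to the east ledge with the base flask and the fuel sample.  [the west ledge: the acid flask, the ammonia bottle, the ether can, the peroxide, the reducing agent | the east ledge: the base flask, the fuel sample]
2. Guide goes back to the west ledge alone.  [the west ledge: the acid flask, the ammonia bottle, the ether can, the peroxide, the reducing agent | the east ledge: the base flask, the fuel sample]
3. Guide goes to the east ledge with the ammonia bottle.  [the west ledge: the acid flask, the ether can, the peroxide, the reducing agent | the east ledge: the ammonia bottle, the base flask, the fuel sample]
4. Guide goes back to the west ledge with the fuel sample.  [the west ledge: the acid flask, the ether can, the fuel sample, the peroxide, the reducing agent | the east ledge: the ammonia bottle, the base flask]
5. Guide goes to the east ledge with the acid flask and the peroxide.  [the west ledge: the ether can, the fuel sample, the reducing agent | the east ledge: the acid flask, the ammonia bottle, the base flask, the peroxide]
6. Guide goes back to the west ledge with the base flask.  [the west ledge: the base flask, the ether can, the fuel sample, the reducing agent | the east ledge: the acid flask, the ammonia bottle, the peroxide]
7. Guide goes to the east ledge with the ether can and the reducing agent.  [the west ledge: the base flask, the fuel sample | the east ledge: the acid flask, the ammonia bottle, the ether can, the peroxide, the reducing agent]
8. Guide goes back to the west ledge alone.  [the west ledge: the base flask, the fuel sample | the east ledge: the acid flask, the ammonia bottle, the ether can, the peroxide, the reducing agent]
9. Guide goes to the east ledge with the base flask and the fuel sample.  [the west ledge: — | the east ledge: the acid flask, the ammonia bottle, the base flask, the ether can, the fuel sample, the peroxide, the reducing agent]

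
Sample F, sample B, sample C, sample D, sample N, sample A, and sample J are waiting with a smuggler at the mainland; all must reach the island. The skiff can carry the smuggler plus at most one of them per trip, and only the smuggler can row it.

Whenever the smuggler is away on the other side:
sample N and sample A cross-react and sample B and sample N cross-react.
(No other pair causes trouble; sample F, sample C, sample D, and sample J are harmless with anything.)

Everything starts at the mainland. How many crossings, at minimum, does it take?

15

Counting alone: the smuggler can take at most 1 across per trip to the island, so moving all 7 needs at least 7 loaded trips out, with a return between consecutive ones — at least 13 crossings.
The safety rule pushes this higher. Following every safe sequence of crossings, the most of the 7 that can be at the island as the skiff arrives there on crossing 13 is 6 — never all 7.
So no plan with fewer than 15 crossings exists, and this one achieves 15:
1. Smuggler goes to the island with sample N.
2. Smuggler goes back to the mainland alone.
3. Smuggler goes to the island with sample F.
4. Smuggler goes back to the mainland alone.
5. Smuggler goes to the island with sample B.
6. Smuggler goes back to the mainland with sample N.
7. Smuggler goes to the island with sample A.
8. Smuggler goes back to the mainland alone.
9. Smuggler goes to the island with sample C.
10. Smuggler goes back to the mainland alone.
11. Smuggler goes to the island with sample D.
12. Smuggler goes back to the mainland alone.
13. Smuggler goes to the island with sample J.
14. Smuggler goes back to the mainland alone.
15. Smuggler goes to the island with sample N.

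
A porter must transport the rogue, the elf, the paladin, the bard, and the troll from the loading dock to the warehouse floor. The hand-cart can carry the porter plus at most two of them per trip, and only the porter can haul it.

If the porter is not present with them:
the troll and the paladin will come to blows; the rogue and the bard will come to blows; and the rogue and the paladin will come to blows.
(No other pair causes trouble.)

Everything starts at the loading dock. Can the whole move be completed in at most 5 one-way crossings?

Yes

Yes — this plan uses 5 crossings (≤ 5):
1. Porter goes to the warehouse floor with the paladin and the rogue.  [the loading dock: the bard, the elf, the troll | the warehouse floor: the paladin, the rogue]
2. Porter goes back to the loading dock with the rogue.  [the loading dock: the bard, the elf, the rogue, the troll | the warehouse floor: the paladin]
3. Porter goes to the warehouse floor with the bard and the elf.  [the loading dock: the rogue, the troll | the warehouse floor: the bard, the elf, the paladin]
4. Porter goes back to the loading dock alone.  [the loading dock: the rogue, the troll | the warehouse floor: the bard, the elf, the paladin]
5. Porter goes to the warehouse floor with the rogue and the troll.  [the loading dock: — | the warehouse floor: the bard, the elf, the paladin, the rogue, the troll]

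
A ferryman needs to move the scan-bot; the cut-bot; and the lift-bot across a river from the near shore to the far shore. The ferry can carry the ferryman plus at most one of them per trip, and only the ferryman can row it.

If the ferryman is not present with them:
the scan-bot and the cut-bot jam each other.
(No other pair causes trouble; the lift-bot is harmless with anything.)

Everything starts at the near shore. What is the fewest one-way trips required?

Counting alone: the ferryman can take at most 1 across per trip to the far shore, so moving all 3 needs at least 3 loaded trips out, with a return between consecutive ones — at least 5 crossings.
The plan below uses exactly 5 crossings, so it is optimal:
1. Ferryman goes to the far shore with the scan-bot.
2. Ferryman goes back to the near shore alone.
3. Ferryman goes to the far shore with the lift-bot.
4. Ferryman goes back to the near shore alone.
5. Ferryman goes to the far shore with the cut-bot.

5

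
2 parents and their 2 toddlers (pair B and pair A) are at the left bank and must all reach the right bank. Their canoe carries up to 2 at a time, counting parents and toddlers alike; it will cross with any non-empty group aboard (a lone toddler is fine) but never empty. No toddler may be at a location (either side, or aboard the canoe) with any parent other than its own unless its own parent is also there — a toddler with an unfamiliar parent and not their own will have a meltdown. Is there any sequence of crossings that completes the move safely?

Yes

1. parent B and toddler B cross → the right bank.
2. parent B crosses ← the left bank.
3. parent A and parent B cross → the right bank.
4. parent A crosses ← the left bank.
5. parent A and toddler A cross → the right bank.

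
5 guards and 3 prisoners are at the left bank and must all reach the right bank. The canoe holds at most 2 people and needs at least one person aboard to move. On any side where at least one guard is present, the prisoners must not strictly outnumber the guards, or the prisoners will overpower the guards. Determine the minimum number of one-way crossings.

Counting alone: each trip to the right bank takes at most 2 across and each return brings at least 1 back, so after t trips out (and t−1 returns) at most 2t − (t−1) of the 8 are across; that first reaches 8 at t = 7, so at least 13 crossings are needed.
The plan below uses exactly 13 crossings, so it is optimal:
1. 2 prisoners → the right bank.  (the left bank: 5G 1P; the right bank: 0G 2P)
2. 1 prisoner ← the left bank.  (the left bank: 5G 2P; the right bank: 0G 1P)
3. 2 prisoners → the right bank.  (the left bank: 5G 0P; the right bank: 0G 3P)
4. 1 prisoner ← the left bank.  (the left bank: 5G 1P; the right bank: 0G 2P)
5. 2 guards → the right bank.  (the left bank: 3G 1P; the right bank: 2G 2P)
6. 1 prisoner ← the left bank.  (the left bank: 3G 2P; the right bank: 2G 1P)
7. 1 guard and 1 prisoner → the right bank.  (the left bank: 2G 1P; the right bank: 3G 2P)
8. 1 prisoner ← the left bank.  (the left bank: 2G 2P; the right bank: 3G 1P)
9. 2 prisoners → the right bank.  (the left bank: 2G 0P; the right bank: 3G 3P)
10. 1 prisoner ← the left bank.  (the left bank: 2G 1P; the right bank: 3G 2P)
11. 1 guard and 1 prisoner → the right bank.  (the left bank: 1G 0P; the right bank: 4G 3P)
12. 1 prisoner ← the left bank.  (the left bank: 1G 1P; the right bank: 4G 2P)
13. 1 guard and 1 prisoner → the right bank.  (the left bank: 0G 0P; the right bank: 5G 3P)

13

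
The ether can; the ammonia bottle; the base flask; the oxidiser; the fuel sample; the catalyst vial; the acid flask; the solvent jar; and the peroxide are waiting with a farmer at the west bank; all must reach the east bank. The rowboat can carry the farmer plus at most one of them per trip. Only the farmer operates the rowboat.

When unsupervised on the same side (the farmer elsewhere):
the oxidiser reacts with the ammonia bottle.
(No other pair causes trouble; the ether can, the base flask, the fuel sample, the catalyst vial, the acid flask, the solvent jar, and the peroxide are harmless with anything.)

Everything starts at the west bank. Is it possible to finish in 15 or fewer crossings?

Counting alone: the farmer can take at most 1 across per trip to the east bank, so moving all 9 needs at least 9 loaded trips out, with a return between consecutive ones — at least 17 crossings.
Since 15 < 17, 15 crossings cannot be enough. (The shortest complete plan in fact takes 17:)
1. Farmer goes to the east bank with the ammonia bottle.
2. Farmer goes back to the west bank alone.
3. Farmer goes to the east bank with the ether can.
4. Farmer goes back to the west bank alone.
5. Farmer goes to the east bank with the base flask.
6. Farmer goes back to the west bank alone.
7. Farmer goes to the east bank with the fuel sample.
8. Farmer goes back to the west bank alone.
9. Farmer goes to the east bank with the catalyst vial.
10. Farmer goes back to the west bank alone.
11. Farmer goes to the east bank with the acid flask.
12. Farmer goes back to the west bank alone.
13. Farmer goes to the east bank with the solvent jar.
14. Farmer goes back to the west bank alone.
15. Farmer goes to the east bank with the peroxide.
16. Farmer goes back to the west bank alone.
17. Farmer goes to the east bank with the oxidiser.

No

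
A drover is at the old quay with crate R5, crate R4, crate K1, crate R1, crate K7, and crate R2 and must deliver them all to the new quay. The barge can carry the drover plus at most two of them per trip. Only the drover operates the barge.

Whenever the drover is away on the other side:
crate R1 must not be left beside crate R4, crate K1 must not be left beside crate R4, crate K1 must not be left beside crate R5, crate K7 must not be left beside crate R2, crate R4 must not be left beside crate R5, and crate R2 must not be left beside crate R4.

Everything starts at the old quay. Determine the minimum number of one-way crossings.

Whatever the first load, the items left behind include a forbidden pair without the drover. No opening move is safe, so no plan exists.

impossible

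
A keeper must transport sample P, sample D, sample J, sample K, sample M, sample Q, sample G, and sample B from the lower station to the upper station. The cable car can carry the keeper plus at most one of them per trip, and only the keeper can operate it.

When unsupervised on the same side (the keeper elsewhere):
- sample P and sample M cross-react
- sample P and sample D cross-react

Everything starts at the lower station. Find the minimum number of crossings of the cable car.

17

Counting alone: the keeper can take at most 1 across per trip to the upper station, so moving all 8 needs at least 8 loaded trips out, with a return between consecutive ones — at least 15 crossings.
The safety rule pushes this higher. Following every safe sequence of crossings, the most of the 8 that can be at the upper station as the cable car arrives there on crossing 15 is 7 — never all 8.
So no plan with fewer than 17 crossings exists, and this one achieves 17:
1. Keeper goes to the upper station with sample P.
2. Keeper goes back to the lower station alone.
3. Keeper goes to the upper station with sample D.
4. Keeper goes back to the lower station with sample P.
5. Keeper goes to the upper station with sample M.
6. Keeper goes back to the lower station alone.
7. Keeper goes to the upper station with sample J.
8. Keeper goes back to the lower station alone.
9. Keeper goes to the upper station with sample K.
10. Keeper goes back to the lower station alone.
11. Keeper goes to the upper station with sample Q.
12. Keeper goes back to the lower station alone.
13. Keeper goes to the upper station with sample G.
14. Keeper goes back to the lower station alone.
15. Keeper goes to the upper station with sample B.
16. Keeper goes back to the lower station alone.
17. Keeper goes to the upper station with sample P.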